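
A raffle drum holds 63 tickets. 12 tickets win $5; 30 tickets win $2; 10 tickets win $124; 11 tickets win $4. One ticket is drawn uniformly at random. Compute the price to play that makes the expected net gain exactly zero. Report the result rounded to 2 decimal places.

$22.29

E[payout] = (12/63)·5 + (30/63)·2 + (10/63)·124 + (11/63)·4 = 156/7
Fair fee = E[payout] = 156/7 ≈ $22.29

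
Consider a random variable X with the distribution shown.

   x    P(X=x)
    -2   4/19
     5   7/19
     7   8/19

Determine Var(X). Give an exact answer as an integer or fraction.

4188/361

E[X] = (4/19)·(-2) + (7/19)·5 + (8/19)·7 = 83/19
E[X²] = (4/19)·4 + (7/19)·25 + (8/19)·49 = 583/19
Var(X) = 583/19 − (83/19)² = 4188/361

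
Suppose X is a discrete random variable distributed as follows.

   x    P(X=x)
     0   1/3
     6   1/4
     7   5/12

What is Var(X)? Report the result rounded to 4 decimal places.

E[X] = (1/3)·0 + (1/4)·6 + (5/12)·7 = 53/12
E[X²] = (1/3)·0 + (1/4)·36 + (5/12)·49 = 353/12
Var(X) = 353/12 − (53/12)² = 1427/144 ≈ 9.9097

9.9097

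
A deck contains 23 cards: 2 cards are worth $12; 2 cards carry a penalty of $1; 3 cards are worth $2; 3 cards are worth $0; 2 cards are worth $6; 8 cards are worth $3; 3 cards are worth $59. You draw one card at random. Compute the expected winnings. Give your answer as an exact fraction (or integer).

241/23 dollars

E[payout] = (2/23)·12 + (2/23)·(-1) + (3/23)·2 + (3/23)·0 + (2/23)·6 + (8/23)·3 + (3/23)·59 = 241/23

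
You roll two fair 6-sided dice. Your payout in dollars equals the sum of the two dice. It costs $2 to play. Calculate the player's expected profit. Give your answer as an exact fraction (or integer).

$5

Distribution of the sum of the two dice: 2 w.p. 1/36, 3 w.p. 1/18, 4 w.p. 1/12, 5 w.p. 1/9, 6 w.p. 5/36, 7 w.p. 1/6, …
E[payout] = (1/36)·2 + (1/18)·3 + (1/12)·4 + (1/9)·5 + (5/36)·6 + (1/6)·7 + (5/36)·8 + (1/9)·9 + (1/12)·10 + (1/18)·11 + (1/36)·12 = 7
Expected profit = 7 − 2 = 5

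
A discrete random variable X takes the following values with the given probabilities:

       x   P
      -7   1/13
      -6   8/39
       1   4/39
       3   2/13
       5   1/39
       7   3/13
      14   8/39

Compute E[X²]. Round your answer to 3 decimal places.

64.795

E[X²] = (1/13)·49 + (8/39)·36 + (4/39)·1 + (2/13)·9 + (1/39)·25 + (3/13)·49 + (8/39)·196
     = 2527/39 ≈ 64.795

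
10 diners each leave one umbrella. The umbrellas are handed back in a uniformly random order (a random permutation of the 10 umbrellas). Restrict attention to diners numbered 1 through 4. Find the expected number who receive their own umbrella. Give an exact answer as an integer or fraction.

Let Xᵢ = 1 if person i gets their own umbrella. For each i, P(Xᵢ=1) = 1/10.
By linearity of expectation, E[X₁+…+X_4] = 4·(1/10) = 2/5.

2/5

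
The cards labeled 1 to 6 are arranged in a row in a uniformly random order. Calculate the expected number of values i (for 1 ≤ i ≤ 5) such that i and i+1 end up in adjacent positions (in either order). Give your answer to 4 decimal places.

1.6667

For each i ∈ {1,…,5}, let Xᵢ = 1 if i and i+1 are adjacent. P(Xᵢ=1) = 2·(6−1)!/6! = 2/6.
By linearity, E[ΣXᵢ] = (5)·(2/6) = 5/3.
≈ 1.6667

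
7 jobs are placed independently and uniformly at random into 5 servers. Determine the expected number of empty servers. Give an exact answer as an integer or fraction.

Let Xⱼ=1 if server j is empty. P(Xⱼ=1) = ((5-1)/5)^7 = 16384/78125.
By linearity, E[#empty] = 5·16384/78125 = 16384/15625.

16384/15625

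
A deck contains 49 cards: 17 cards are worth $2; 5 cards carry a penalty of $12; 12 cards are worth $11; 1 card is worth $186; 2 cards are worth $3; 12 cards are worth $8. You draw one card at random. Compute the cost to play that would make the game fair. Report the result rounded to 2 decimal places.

E[payout] = (17/49)·2 + (5/49)·(-12) + (12/49)·11 + (1/49)·186 + (2/49)·3 + (12/49)·8 = 394/49
Fair fee = E[payout] = 394/49 ≈ $8.04

$8.04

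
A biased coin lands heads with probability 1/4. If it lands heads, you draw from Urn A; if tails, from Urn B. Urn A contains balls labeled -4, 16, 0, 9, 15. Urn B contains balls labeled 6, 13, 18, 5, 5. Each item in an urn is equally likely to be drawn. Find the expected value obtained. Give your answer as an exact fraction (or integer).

E[X | Urn A] = (-4 + 16 + 0 + 9 + 15)/5 = 36/5
E[X | Urn B] = (6 + 13 + 18 + 5 + 5)/5 = 47/5
E[X] = (1/4)·36/5 + (3/4)·47/5 = 177/20

177/20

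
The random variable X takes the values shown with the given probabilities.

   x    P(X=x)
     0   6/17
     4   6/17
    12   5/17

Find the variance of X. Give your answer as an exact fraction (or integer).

6816/289

E[X] = (6/17)·0 + (6/17)·4 + (5/17)·12 = 84/17
E[X²] = (6/17)·0 + (6/17)·16 + (5/17)·144 = 48
Var(X) = 48 − (84/17)² = 6816/289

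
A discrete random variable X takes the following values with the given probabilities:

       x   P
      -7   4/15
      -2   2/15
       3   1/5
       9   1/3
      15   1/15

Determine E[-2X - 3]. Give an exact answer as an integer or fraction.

-119/15

E[-2x-3] = (4/15)·11 + (2/15)·1 + (1/5)·(-9) + (1/3)·(-21) + (1/15)·(-33)
     = -119/15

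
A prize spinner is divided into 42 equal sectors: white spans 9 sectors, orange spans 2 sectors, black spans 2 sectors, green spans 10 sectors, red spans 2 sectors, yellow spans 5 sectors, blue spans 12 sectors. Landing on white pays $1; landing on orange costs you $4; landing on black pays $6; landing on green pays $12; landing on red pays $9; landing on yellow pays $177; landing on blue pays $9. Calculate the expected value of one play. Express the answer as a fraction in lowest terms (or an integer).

572/21 dollars

E[payout] = (9/42)·1 + (2/42)·(-4) + (2/42)·6 + (10/42)·12 + (2/42)·9 + (5/42)·177 + (12/42)·9 = 572/21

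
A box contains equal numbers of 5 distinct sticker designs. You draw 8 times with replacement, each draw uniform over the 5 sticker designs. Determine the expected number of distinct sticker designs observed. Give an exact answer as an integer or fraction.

Let Xⱼ=1 if type j appears at least once. P(Xⱼ=1) = 1 − ((5−1)/5)^8 = 325089/390625.
E[#distinct] = 5·325089/390625 = 325089/78125.

325089/78125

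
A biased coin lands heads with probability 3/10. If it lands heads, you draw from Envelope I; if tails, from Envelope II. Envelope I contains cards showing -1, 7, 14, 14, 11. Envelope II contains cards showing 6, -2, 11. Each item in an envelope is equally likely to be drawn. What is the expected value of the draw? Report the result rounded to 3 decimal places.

E[X | Envelope I] = (-1 + 7 + 14 + 14 + 11)/5 = 9
E[X | Envelope II] = (6 − 2 + 11)/3 = 5
E[X] = (3/10)·9 + (7/10)·5 = 31/5 ≈ 6.200

6.200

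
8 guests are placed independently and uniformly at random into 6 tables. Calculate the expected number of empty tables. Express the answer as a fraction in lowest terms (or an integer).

Let Xⱼ=1 if table j is empty. P(Xⱼ=1) = ((6-1)/6)^8 = 390625/1679616.
By linearity, E[#empty] = 6·390625/1679616 = 390625/279936.

390625/279936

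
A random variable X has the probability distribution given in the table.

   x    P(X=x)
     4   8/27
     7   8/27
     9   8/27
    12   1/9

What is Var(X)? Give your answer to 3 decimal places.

E[X] = (8/27)·4 + (8/27)·7 + (8/27)·9 + (1/9)·12 = 196/27
E[X²] = (8/27)·16 + (8/27)·49 + (8/27)·81 + (1/9)·144 = 1600/27
Var(X) = 1600/27 − (196/27)² = 4784/729 ≈ 6.562

6.562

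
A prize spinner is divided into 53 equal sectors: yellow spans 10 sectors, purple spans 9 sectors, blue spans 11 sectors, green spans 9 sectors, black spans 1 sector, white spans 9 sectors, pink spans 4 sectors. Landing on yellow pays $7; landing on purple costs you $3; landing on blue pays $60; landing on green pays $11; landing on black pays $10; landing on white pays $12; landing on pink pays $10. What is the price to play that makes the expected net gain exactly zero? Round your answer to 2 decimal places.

$18.11

E[payout] = (10/53)·7 + (9/53)·(-3) + (11/53)·60 + (9/53)·11 + (1/53)·10 + (9/53)·12 + (4/53)·10 = 960/53
Fair fee = E[payout] = 960/53 ≈ $18.11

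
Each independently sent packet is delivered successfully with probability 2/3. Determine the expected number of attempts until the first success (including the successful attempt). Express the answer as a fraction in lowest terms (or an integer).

For a geometric distribution, E[trials] = 1/p = 1/(2/3) = 3/2.

3/2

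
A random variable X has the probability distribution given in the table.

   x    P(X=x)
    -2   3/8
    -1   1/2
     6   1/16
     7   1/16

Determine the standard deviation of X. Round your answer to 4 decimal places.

E[X] = -7/16, E[X²] = 117/16
Var(X) = E[X²] − (E[X])² = 117/16 − 49/256 = 1823/256
SD(X) = √(1823/256) ≈ 2.6685

2.6685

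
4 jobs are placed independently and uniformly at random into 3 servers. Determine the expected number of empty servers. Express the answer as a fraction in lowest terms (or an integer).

Let Xⱼ=1 if server j is empty. P(Xⱼ=1) = ((3-1)/3)^4 = 16/81.
By linearity, E[#empty] = 3·16/81 = 16/27.

16/27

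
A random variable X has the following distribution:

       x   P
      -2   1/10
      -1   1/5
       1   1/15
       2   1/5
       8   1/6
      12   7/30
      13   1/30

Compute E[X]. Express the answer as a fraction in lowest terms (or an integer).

139/30

E[X] = (1/10)·(-2) + (1/5)·(-1) + (1/15)·1 + (1/5)·2 + (1/6)·8 + (7/30)·12 + (1/30)·13
     = 139/30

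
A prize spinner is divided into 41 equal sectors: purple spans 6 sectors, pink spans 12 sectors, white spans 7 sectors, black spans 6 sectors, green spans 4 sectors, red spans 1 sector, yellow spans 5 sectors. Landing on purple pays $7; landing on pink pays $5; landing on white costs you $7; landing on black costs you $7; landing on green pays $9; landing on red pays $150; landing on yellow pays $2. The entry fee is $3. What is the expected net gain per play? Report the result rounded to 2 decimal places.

$2.05

E[payout] = (6/41)·7 + (12/41)·5 + (7/41)·(-7) + (6/41)·(-7) + (4/41)·9 + (1/41)·150 + (5/41)·2 = 207/41
Expected profit = 207/41 − 3 = 84/41 ≈ $2.05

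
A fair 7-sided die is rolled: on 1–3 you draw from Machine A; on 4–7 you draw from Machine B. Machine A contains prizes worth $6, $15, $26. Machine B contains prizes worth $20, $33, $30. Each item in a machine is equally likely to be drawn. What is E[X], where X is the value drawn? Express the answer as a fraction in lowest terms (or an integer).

473/21 dollars

E[X | Machine A] = (6 + 15 + 26)/3 = 47/3
E[X | Machine B] = (20 + 33 + 30)/3 = 83/3
E[X] = (3/7)·47/3 + (4/7)·83/3 = 473/21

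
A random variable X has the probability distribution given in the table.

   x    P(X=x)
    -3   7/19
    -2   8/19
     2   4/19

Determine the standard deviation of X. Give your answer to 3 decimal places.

E[X] = -29/19, E[X²] = 111/19
Var(X) = E[X²] − (E[X])² = 111/19 − 841/361 = 1268/361
SD(X) = √(1268/361) ≈ 1.874

1.874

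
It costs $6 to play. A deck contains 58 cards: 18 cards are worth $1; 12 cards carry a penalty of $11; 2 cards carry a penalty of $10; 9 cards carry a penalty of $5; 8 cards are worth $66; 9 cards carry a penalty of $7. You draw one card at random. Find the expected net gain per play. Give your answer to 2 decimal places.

E[payout] = (18/58)·1 + (12/58)·(-11) + (2/58)·(-10) + (9/58)·(-5) + (8/58)·66 + (9/58)·(-7) = 143/29
Expected profit = 143/29 − 6 = -31/29 ≈ -$1.07

-$1.07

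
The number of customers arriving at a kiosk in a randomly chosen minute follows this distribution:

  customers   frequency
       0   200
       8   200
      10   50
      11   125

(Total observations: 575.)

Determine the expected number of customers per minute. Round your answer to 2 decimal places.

6.04

Total = 575, so P(customers=0) = 200/575, etc.
E[X] = (8/23)·0 + (8/23)·8 + (2/23)·10 + (5/23)·11
     = 139/23 ≈ 6.04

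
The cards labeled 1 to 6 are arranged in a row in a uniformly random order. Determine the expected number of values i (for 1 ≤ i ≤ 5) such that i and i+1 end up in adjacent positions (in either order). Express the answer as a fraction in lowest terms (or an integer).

5/3

For each i ∈ {1,…,5}, let Xᵢ = 1 if i and i+1 are adjacent. P(Xᵢ=1) = 2·(6−1)!/6! = 2/6.
By linearity, E[ΣXᵢ] = (5)·(2/6) = 5/3.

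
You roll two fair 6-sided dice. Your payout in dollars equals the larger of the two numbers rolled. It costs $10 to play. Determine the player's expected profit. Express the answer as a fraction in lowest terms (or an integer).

Distribution of the larger of the two numbers rolled: 1 w.p. 1/36, 2 w.p. 1/12, 3 w.p. 5/36, 4 w.p. 7/36, 5 w.p. 1/4, 6 w.p. 11/36
E[payout] = (1/36)·1 + (1/12)·2 + (5/36)·3 + (7/36)·4 + (1/4)·5 + (11/36)·6 = 161/36
Expected profit = 161/36 − 10 = -199/36

-199/36 dollars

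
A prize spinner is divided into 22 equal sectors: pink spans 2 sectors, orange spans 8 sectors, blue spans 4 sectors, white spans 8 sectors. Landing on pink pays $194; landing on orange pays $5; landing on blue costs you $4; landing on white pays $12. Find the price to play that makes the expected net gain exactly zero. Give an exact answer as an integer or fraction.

254/11 dollars

E[payout] = (2/22)·194 + (8/22)·5 + (4/22)·(-4) + (8/22)·12 = 254/11
Fair fee = E[payout] = 254/11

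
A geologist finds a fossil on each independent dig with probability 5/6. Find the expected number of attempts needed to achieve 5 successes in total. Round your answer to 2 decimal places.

By linearity (sum of 5 independent geometric waits), E[trials] = 5/p = 5/(5/6) = 6.
≈ 6.00

6.00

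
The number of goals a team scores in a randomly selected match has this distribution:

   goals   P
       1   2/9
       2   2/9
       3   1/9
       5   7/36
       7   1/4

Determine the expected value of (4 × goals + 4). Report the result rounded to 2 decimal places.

E[4x+4] = (2/9)·8 + (2/9)·12 + (1/9)·16 + (7/36)·24 + (1/4)·32
     = 170/9 ≈ 18.89

18.89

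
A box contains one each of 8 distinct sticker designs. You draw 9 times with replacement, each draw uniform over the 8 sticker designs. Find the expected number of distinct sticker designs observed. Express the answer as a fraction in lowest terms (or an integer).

93864121/16777216

Let Xⱼ=1 if type j appears at least once. P(Xⱼ=1) = 1 − ((8−1)/8)^9 = 93864121/134217728.
E[#distinct] = 8·93864121/134217728 = 93864121/16777216.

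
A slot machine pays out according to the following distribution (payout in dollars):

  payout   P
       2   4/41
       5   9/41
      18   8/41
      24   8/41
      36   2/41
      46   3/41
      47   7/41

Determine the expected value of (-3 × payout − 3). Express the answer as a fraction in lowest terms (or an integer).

E[-3x-3] = (4/41)·(-9) + (9/41)·(-18) + (8/41)·(-57) + (8/41)·(-75) + (2/41)·(-111) + (3/41)·(-141) + (7/41)·(-144)
     = -2907/41

-2907/41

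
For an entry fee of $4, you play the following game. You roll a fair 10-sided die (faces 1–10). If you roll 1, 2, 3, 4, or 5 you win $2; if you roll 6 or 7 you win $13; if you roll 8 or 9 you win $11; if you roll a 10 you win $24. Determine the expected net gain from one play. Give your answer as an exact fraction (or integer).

E[payout] = (1/2)·2 + (1/5)·11 + (1/5)·13 + (1/10)·24 = 41/5
Expected profit = 41/5 − 4 = 21/5

21/5 dollars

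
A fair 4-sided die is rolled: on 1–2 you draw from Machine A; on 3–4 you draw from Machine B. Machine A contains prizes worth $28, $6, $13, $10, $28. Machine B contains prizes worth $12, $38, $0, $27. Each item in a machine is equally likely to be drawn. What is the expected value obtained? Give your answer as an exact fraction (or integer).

E[X | Machine A] = (28 + 6 + 13 + 10 + 28)/5 = 17
E[X | Machine B] = (12 + 38 + 0 + 27)/4 = 77/4
E[X] = (1/2)·17 + (1/2)·77/4 = 145/8

145/8 dollars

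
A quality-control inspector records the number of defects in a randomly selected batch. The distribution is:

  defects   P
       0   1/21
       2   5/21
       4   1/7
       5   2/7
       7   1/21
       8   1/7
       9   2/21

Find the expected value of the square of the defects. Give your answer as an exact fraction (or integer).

E[X²] = (1/21)·0 + (5/21)·4 + (1/7)·16 + (2/7)·25 + (1/21)·49 + (1/7)·64 + (2/21)·81
     = 207/7

207/7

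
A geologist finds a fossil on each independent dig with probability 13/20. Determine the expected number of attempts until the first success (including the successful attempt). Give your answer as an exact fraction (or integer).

20/13

For a geometric distribution, E[trials] = 1/p = 1/(13/20) = 20/13.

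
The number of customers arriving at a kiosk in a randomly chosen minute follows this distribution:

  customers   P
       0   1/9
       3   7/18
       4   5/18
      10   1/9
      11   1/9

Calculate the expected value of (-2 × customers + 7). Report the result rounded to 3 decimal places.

E[-2x+7] = (1/9)·7 + (7/18)·1 + (5/18)·(-1) + (1/9)·(-13) + (1/9)·(-15)
     = -20/9 ≈ -2.222

-2.222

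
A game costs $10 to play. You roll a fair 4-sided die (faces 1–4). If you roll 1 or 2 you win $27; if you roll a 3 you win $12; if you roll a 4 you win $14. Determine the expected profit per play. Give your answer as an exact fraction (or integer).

E[payout] = (1/4)·12 + (1/4)·14 + (1/2)·27 = 20
Expected profit = 20 − 10 = 10

$10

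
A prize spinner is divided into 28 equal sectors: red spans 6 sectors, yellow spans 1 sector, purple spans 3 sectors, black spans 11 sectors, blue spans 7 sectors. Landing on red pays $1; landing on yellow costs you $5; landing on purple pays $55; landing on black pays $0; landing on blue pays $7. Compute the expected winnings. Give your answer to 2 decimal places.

$7.68

E[payout] = (6/28)·1 + (1/28)·(-5) + (3/28)·55 + (11/28)·0 + (7/28)·7 = 215/28
≈ $7.68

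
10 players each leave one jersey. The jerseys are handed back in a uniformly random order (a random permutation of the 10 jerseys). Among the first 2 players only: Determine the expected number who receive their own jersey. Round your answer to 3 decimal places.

0.200

Let Xᵢ = 1 if person i gets their own jersey. For each i, P(Xᵢ=1) = 1/10.
By linearity of expectation, E[X₁+…+X_2] = 2·(1/10) = 1/5.
≈ 0.200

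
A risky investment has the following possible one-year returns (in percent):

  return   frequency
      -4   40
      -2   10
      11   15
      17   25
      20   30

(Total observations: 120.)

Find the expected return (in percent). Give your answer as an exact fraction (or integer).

Total = 120, so P(return=-4) = 40/120, etc.
E[X] = (1/3)·(-4) + (1/12)·(-2) + (1/8)·11 + (5/24)·17 + (1/4)·20
     = 101/12

101/12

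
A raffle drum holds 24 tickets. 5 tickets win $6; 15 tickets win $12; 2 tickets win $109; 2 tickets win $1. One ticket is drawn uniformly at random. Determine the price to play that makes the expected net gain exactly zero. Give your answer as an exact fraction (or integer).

215/12 dollars

E[payout] = (5/24)·6 + (15/24)·12 + (2/24)·109 + (2/24)·1 = 215/12
Fair fee = E[payout] = 215/12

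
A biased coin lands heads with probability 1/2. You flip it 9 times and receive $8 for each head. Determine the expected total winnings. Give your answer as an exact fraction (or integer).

E[#heads] = 9·1/2 = 9/2 (linearity over flips).
E[winnings] = 8·9/2 = 36.

$36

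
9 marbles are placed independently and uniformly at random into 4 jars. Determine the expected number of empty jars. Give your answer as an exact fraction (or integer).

Let Xⱼ=1 if jar j is empty. P(Xⱼ=1) = ((4-1)/4)^9 = 19683/262144.
By linearity, E[#empty] = 4·19683/262144 = 19683/65536.

19683/65536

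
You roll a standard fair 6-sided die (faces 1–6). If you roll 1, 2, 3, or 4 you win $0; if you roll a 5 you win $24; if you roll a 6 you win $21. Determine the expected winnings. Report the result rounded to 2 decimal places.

$7.50

E[payout] = (2/3)·0 + (1/6)·21 + (1/6)·24 = 15/2
≈ $7.50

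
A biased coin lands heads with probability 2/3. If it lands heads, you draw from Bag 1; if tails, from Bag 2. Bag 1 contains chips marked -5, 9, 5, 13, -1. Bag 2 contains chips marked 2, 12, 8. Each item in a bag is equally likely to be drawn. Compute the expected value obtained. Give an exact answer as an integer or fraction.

E[X | Bag 1] = (-5 + 9 + 5 + 13 − 1)/5 = 21/5
E[X | Bag 2] = (2 + 12 + 8)/3 = 22/3
E[X] = (2/3)·21/5 + (1/3)·22/3 = 236/45

236/45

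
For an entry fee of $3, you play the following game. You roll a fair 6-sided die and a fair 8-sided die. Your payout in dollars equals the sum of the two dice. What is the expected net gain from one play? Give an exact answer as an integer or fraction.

$5

Distribution of the sum of the two dice: 2 w.p. 1/48, 3 w.p. 1/24, 4 w.p. 1/16, 5 w.p. 1/12, 6 w.p. 5/48, 7 w.p. 1/8, …
E[payout] = (1/48)·2 + (1/24)·3 + (1/16)·4 + (1/12)·5 + (5/48)·6 + (1/8)·7 + (1/8)·8 + (1/8)·9 + (5/48)·10 + (1/12)·11 + (1/16)·12 + (1/24)·13 + (1/48)·14 = 8
Expected profit = 8 − 3 = 5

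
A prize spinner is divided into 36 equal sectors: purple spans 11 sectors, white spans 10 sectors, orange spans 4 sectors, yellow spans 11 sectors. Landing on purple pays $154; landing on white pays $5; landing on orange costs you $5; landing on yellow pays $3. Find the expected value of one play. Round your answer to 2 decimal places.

E[payout] = (11/36)·154 + (10/36)·5 + (4/36)·(-5) + (11/36)·3 = 1757/36
≈ $48.81

$48.81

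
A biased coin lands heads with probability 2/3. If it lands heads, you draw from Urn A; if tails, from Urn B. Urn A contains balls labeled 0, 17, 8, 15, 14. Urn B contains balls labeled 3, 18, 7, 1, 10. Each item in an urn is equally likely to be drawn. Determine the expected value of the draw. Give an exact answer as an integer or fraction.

49/5

E[X | Urn A] = (0 + 17 + 8 + 15 + 14)/5 = 54/5
E[X | Urn B] = (3 + 18 + 7 + 1 + 10)/5 = 39/5
E[X] = (2/3)·54/5 + (1/3)·39/5 = 49/5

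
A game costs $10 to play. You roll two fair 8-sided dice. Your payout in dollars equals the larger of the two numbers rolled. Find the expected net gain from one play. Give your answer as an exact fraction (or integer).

Distribution of the larger of the two numbers rolled: 1 w.p. 1/64, 2 w.p. 3/64, 3 w.p. 5/64, 4 w.p. 7/64, 5 w.p. 9/64, 6 w.p. 11/64, …
E[payout] = (1/64)·1 + (3/64)·2 + (5/64)·3 + (7/64)·4 + (9/64)·5 + (11/64)·6 + (13/64)·7 + (15/64)·8 = 93/16
Expected profit = 93/16 − 10 = -67/16

-67/16 dollars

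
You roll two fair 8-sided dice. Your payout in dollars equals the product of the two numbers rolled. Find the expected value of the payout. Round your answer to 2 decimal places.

$20.25

Distribution of the product of the two numbers rolled: 1 w.p. 1/64, 2 w.p. 1/32, 3 w.p. 1/32, 4 w.p. 3/64, 5 w.p. 1/32, 6 w.p. 1/16, …
E[payout] = (1/64)·1 + (1/32)·2 + (1/32)·3 + (3/64)·4 + (1/32)·5 + (1/16)·6 + (1/32)·7 + (1/16)·8 + (1/64)·9 + (1/32)·10 + (1/16)·12 + (1/32)·14 + (1/32)·15 + (3/64)·16 + (1/32)·18 + (1/32)·20 + (1/32)·21 + (1/16)·24 + (1/64)·25 + (1/32)·28 + (1/32)·30 + (1/32)·32 + (1/32)·35 + (1/64)·36 + (1/32)·40 + (1/32)·42 + (1/32)·48 + (1/64)·49 + (1/32)·56 + (1/64)·64 = 81/4
≈ $20.25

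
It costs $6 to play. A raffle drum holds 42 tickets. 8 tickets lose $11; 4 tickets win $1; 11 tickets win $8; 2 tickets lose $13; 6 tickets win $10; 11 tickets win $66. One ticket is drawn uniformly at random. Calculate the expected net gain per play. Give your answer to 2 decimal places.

$12.19

E[payout] = (8/42)·(-11) + (4/42)·1 + (11/42)·8 + (2/42)·(-13) + (6/42)·10 + (11/42)·66 = 382/21
Expected profit = 382/21 − 6 = 256/21 ≈ $12.19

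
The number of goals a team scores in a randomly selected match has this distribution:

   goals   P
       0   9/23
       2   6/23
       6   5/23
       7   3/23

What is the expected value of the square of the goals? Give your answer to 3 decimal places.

E[X²] = (9/23)·0 + (6/23)·4 + (5/23)·36 + (3/23)·49
     = 351/23 ≈ 15.261

15.261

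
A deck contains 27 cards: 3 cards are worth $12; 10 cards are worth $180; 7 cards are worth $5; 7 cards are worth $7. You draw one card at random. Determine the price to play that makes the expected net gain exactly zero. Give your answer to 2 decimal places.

E[payout] = (3/27)·12 + (10/27)·180 + (7/27)·5 + (7/27)·7 = 640/9
Fair fee = E[payout] = 640/9 ≈ $71.11

$71.11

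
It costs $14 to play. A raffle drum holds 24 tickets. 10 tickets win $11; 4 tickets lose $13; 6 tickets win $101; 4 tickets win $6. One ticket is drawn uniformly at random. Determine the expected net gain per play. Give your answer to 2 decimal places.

$14.67

E[payout] = (10/24)·11 + (4/24)·(-13) + (6/24)·101 + (4/24)·6 = 86/3
Expected profit = 86/3 − 14 = 44/3 ≈ $14.67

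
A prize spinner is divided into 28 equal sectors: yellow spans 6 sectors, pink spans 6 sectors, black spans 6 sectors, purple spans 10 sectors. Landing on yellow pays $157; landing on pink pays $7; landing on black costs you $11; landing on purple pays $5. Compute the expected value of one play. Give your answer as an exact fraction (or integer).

E[payout] = (6/28)·157 + (6/28)·7 + (6/28)·(-11) + (10/28)·5 = 242/7

242/7 dollars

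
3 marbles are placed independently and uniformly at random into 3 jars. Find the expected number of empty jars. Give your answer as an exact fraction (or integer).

8/9

Let Xⱼ=1 if jar j is empty. P(Xⱼ=1) = ((3-1)/3)^3 = 8/27.
By linearity, E[#empty] = 3·8/27 = 8/9.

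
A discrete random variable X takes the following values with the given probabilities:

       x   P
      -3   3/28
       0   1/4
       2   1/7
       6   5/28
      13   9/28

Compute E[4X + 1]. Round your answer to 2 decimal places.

21.86

E[4x+1] = (3/28)·(-11) + (1/4)·1 + (1/7)·9 + (5/28)·25 + (9/28)·53
     = 153/7 ≈ 21.86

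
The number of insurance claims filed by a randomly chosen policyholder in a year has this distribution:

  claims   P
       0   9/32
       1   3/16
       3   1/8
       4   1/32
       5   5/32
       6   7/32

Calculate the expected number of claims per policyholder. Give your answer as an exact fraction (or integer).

89/32

E[X] = (9/32)·0 + (3/16)·1 + (1/8)·3 + (1/32)·4 + (5/32)·5 + (7/32)·6
     = 89/32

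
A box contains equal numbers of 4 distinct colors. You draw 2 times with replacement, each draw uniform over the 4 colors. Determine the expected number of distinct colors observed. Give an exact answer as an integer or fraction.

Let Xⱼ=1 if type j appears at least once. P(Xⱼ=1) = 1 − ((4−1)/4)^2 = 7/16.
E[#distinct] = 4·7/16 = 7/4.

7/4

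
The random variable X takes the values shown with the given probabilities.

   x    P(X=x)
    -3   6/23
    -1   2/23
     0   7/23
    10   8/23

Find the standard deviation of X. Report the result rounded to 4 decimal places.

E[X] = 60/23, E[X²] = 856/23
Var(X) = E[X²] − (E[X])² = 856/23 − 3600/529 = 16088/529
SD(X) = √(16088/529) ≈ 5.5147

5.5147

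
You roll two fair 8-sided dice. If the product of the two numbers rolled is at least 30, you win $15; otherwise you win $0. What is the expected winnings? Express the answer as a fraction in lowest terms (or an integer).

255/64 dollars

E[payout] = (47/64)·0 + (17/64)·15 = 255/64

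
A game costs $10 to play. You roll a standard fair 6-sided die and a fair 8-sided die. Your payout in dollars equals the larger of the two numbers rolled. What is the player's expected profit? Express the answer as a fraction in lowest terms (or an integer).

-229/48 dollars

Distribution of the larger of the two numbers rolled: 1 w.p. 1/48, 2 w.p. 1/16, 3 w.p. 5/48, 4 w.p. 7/48, 5 w.p. 3/16, 6 w.p. 11/48, …
E[payout] = (1/48)·1 + (1/16)·2 + (5/48)·3 + (7/48)·4 + (3/16)·5 + (11/48)·6 + (1/8)·7 + (1/8)·8 = 251/48
Expected profit = 251/48 − 10 = -229/48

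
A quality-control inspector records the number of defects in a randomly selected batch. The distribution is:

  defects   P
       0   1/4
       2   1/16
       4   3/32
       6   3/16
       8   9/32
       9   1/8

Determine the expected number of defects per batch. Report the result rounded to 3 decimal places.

E[X] = (1/4)·0 + (1/16)·2 + (3/32)·4 + (3/16)·6 + (9/32)·8 + (1/8)·9
     = 5 ≈ 5.000

5.000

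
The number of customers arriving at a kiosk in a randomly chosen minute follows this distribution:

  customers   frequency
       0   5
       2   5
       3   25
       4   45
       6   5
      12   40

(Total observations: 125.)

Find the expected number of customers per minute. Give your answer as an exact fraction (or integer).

31/5

Total = 125, so P(customers=0) = 5/125, etc.
E[X] = (1/25)·0 + (1/25)·2 + (1/5)·3 + (9/25)·4 + (1/25)·6 + (8/25)·12
     = 31/5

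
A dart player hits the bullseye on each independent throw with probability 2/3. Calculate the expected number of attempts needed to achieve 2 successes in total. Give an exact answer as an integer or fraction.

By linearity (sum of 2 independent geometric waits), E[trials] = 2/p = 2/(2/3) = 3.

3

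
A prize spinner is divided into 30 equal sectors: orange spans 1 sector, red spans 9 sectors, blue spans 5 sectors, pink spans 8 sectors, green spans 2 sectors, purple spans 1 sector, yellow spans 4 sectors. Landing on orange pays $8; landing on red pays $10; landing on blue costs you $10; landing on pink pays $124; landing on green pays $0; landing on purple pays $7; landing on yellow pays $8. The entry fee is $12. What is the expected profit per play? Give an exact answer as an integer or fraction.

E[payout] = (1/30)·8 + (9/30)·10 + (5/30)·(-10) + (8/30)·124 + (2/30)·0 + (1/30)·7 + (4/30)·8 = 1079/30
Expected profit = 1079/30 − 12 = 719/30

719/30 dollars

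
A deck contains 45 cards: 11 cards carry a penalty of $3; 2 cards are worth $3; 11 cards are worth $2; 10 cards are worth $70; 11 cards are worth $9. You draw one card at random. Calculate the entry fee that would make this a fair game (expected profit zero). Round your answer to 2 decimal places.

$17.64

E[payout] = (11/45)·(-3) + (2/45)·3 + (11/45)·2 + (10/45)·70 + (11/45)·9 = 794/45
Fair fee = E[payout] = 794/45 ≈ $17.64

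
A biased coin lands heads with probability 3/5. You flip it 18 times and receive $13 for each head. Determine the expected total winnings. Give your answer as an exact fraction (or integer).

702/5 dollars

E[#heads] = 18·3/5 = 54/5 (linearity over flips).
E[winnings] = 13·54/5 = 702/5.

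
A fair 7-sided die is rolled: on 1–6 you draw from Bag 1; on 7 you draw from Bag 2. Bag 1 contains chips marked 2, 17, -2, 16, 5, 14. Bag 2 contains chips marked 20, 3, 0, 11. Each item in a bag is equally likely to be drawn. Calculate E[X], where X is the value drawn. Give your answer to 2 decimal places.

8.64

E[X | Bag 1] = (2 + 17 − 2 + 16 + 5 + 14)/6 = 26/3
E[X | Bag 2] = (20 + 3 + 0 + 11)/4 = 17/2
E[X] = (6/7)·26/3 + (1/7)·17/2 = 121/14 ≈ 8.64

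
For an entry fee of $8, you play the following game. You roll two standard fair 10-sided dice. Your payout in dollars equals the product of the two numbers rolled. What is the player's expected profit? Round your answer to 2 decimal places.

Distribution of the product of the two numbers rolled: 1 w.p. 1/100, 2 w.p. 1/50, 3 w.p. 1/50, 4 w.p. 3/100, 5 w.p. 1/50, 6 w.p. 1/25, …
E[payout] = (1/100)·1 + (1/50)·2 + (1/50)·3 + (3/100)·4 + (1/50)·5 + (1/25)·6 + (1/50)·7 + (1/25)·8 + (3/100)·9 + (1/25)·10 + (1/25)·12 + (1/50)·14 + (1/50)·15 + (3/100)·16 + (1/25)·18 + (1/25)·20 + (1/50)·21 + (1/25)·24 + (1/100)·25 + (1/50)·27 + (1/50)·28 + (1/25)·30 + (1/50)·32 + (1/50)·35 + (3/100)·36 + (1/25)·40 + (1/50)·42 + (1/50)·45 + (1/50)·48 + (1/100)·49 + (1/50)·50 + (1/50)·54 + (1/50)·56 + (1/50)·60 + (1/50)·63 + (1/100)·64 + (1/50)·70 + (1/50)·72 + (1/50)·80 + (1/100)·81 + (1/50)·90 + (1/100)·100 = 121/4
Expected profit = 121/4 − 8 = 89/4 ≈ $22.25

$22.25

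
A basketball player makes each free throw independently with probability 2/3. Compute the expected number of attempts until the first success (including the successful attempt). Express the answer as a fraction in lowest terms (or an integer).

For a geometric distribution, E[trials] = 1/p = 1/(2/3) = 3/2.

3/2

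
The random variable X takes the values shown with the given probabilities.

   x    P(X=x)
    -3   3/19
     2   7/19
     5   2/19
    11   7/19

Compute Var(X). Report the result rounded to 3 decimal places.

E[X] = (3/19)·(-3) + (7/19)·2 + (2/19)·5 + (7/19)·11 = 92/19
E[X²] = (3/19)·9 + (7/19)·4 + (2/19)·25 + (7/19)·121 = 952/19
Var(X) = 952/19 − (92/19)² = 9624/361 ≈ 26.659

26.659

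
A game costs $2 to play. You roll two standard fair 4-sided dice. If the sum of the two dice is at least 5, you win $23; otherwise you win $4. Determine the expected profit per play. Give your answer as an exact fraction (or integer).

111/8 dollars

E[payout] = (3/8)·4 + (5/8)·23 = 127/8
Expected profit = 127/8 − 2 = 111/8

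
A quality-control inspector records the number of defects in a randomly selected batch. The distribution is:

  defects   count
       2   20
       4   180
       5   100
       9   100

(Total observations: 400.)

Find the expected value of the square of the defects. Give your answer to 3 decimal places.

Total = 400, so P(defects=2) = 20/400, etc.
E[X²] = (1/20)·4 + (9/20)·16 + (1/4)·25 + (1/4)·81
     = 339/10 ≈ 33.900

33.900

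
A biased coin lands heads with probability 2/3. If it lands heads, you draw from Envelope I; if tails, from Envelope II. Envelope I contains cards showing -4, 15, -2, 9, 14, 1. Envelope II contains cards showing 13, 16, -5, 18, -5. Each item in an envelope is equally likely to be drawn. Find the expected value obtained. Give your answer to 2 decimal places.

6.13

E[X | Envelope I] = (-4 + 15 − 2 + 9 + 14 + 1)/6 = 11/2
E[X | Envelope II] = (13 + 16 − 5 + 18 − 5)/5 = 37/5
E[X] = (2/3)·11/2 + (1/3)·37/5 = 92/15 ≈ 6.13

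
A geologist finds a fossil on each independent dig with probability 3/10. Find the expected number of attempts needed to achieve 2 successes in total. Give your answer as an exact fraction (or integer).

20/3

By linearity (sum of 2 independent geometric waits), E[trials] = 2/p = 2/(3/10) = 20/3.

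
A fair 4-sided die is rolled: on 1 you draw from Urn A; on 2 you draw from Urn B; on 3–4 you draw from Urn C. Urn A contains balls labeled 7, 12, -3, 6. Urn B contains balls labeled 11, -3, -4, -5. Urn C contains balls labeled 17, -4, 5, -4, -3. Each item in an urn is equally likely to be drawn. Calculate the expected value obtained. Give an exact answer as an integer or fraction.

E[X | Urn A] = (7 + 12 − 3 + 6)/4 = 11/2
E[X | Urn B] = (11 − 3 − 4 − 5)/4 = -1/4
E[X | Urn C] = (17 − 4 + 5 − 4 − 3)/5 = 11/5
E[X] = (1/4)·11/2 + (1/4)·(-1/4) + (1/2)·11/5 = 193/80

193/80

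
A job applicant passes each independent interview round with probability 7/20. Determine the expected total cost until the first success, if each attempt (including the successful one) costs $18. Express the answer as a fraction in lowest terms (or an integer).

360/7 dollars

E[#attempts] = 1/p = 20/7; E[cost] = 18·20/7 = 360/7.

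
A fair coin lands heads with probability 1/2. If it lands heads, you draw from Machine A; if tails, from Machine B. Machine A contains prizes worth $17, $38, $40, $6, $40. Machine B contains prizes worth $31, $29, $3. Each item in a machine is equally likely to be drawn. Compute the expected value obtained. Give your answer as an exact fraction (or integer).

123/5 dollars

E[X | Machine A] = (17 + 38 + 40 + 6 + 40)/5 = 141/5
E[X | Machine B] = (31 + 29 + 3)/3 = 21
E[X] = (1/2)·141/5 + (1/2)·21 = 123/5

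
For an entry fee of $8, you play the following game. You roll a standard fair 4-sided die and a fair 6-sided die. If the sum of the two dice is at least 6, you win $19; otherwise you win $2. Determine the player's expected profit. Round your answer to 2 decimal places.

E[payout] = (5/12)·2 + (7/12)·19 = 143/12
Expected profit = 143/12 − 8 = 47/12 ≈ $3.92

$3.92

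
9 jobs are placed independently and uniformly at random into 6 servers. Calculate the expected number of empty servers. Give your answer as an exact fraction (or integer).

1953125/1679616

Let Xⱼ=1 if server j is empty. P(Xⱼ=1) = ((6-1)/6)^9 = 1953125/10077696.
By linearity, E[#empty] = 6·1953125/10077696 = 1953125/1679616.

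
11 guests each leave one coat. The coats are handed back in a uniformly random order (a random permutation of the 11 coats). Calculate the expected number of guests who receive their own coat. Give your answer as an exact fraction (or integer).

1

Let Xᵢ = 1 if person i gets their own coat. For each i, P(Xᵢ=1) = 1/11.
By linearity of expectation, E[X₁+…+X_11] = 11·(1/11) = 1.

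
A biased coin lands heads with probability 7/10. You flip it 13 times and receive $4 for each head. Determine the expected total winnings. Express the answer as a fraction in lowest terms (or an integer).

E[#heads] = 13·7/10 = 91/10 (linearity over flips).
E[winnings] = 4·91/10 = 182/5.

182/5 dollars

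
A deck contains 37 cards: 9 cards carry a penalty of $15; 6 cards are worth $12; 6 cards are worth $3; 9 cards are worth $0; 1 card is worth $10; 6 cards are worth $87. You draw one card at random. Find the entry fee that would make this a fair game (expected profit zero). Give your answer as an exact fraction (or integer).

487/37 dollars

E[payout] = (9/37)·(-15) + (6/37)·12 + (6/37)·3 + (9/37)·0 + (1/37)·10 + (6/37)·87 = 487/37
Fair fee = E[payout] = 487/37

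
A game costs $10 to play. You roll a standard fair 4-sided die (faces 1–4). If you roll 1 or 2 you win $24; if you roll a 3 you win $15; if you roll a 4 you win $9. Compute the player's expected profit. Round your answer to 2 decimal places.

$8.00

E[payout] = (1/4)·9 + (1/4)·15 + (1/2)·24 = 18
Expected profit = 18 − 10 = 8 ≈ $8.00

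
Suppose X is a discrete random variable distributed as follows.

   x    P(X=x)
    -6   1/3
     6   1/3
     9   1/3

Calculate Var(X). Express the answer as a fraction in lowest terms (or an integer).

E[X] = (1/3)·(-6) + (1/3)·6 + (1/3)·9 = 3
E[X²] = (1/3)·36 + (1/3)·36 + (1/3)·81 = 51
Var(X) = 51 − (3)² = 42

42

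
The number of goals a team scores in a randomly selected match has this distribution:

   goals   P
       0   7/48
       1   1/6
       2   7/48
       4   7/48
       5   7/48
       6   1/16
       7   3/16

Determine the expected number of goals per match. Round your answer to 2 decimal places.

3.46

E[X] = (7/48)·0 + (1/6)·1 + (7/48)·2 + (7/48)·4 + (7/48)·5 + (1/16)·6 + (3/16)·7
     = 83/24 ≈ 3.46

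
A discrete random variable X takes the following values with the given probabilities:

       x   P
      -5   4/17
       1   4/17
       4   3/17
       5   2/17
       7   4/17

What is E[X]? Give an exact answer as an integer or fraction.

E[X] = (4/17)·(-5) + (4/17)·1 + (3/17)·4 + (2/17)·5 + (4/17)·7
     = 2

2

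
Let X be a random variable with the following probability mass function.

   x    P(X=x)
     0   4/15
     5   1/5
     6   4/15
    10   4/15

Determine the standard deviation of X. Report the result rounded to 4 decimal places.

E[X] = 79/15, E[X²] = 619/15
Var(X) = E[X²] − (E[X])² = 619/15 − 6241/225 = 3044/225
SD(X) = √(3044/225) ≈ 3.6782

3.6782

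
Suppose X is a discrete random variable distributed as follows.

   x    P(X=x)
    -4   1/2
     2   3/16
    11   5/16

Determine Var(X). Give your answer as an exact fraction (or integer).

11079/256

E[X] = (1/2)·(-4) + (3/16)·2 + (5/16)·11 = 29/16
E[X²] = (1/2)·16 + (3/16)·4 + (5/16)·121 = 745/16
Var(X) = 745/16 − (29/16)² = 11079/256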